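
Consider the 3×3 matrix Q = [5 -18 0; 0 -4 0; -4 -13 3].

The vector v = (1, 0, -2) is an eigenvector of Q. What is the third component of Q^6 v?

-31250

First find the eigenvalue: Qv = (5, 0, -10) = 5·(1, 0, -2), so λ = 5.
Then Q^6 v = λ^6·v = 5^6·(1, 0, -2) = 15625·(1, 0, -2) = (15625, 0, -31250).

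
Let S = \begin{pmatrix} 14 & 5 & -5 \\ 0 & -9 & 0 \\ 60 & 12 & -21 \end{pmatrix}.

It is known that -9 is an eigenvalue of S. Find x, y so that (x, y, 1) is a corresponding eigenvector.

0, 1

We need (S + 9I)v = 0.
S + 9I = [[23, 5, -5], [0, 0, 0], [60, 12, -12]].
Row 1: (23)·x + (5)·y + (-5)·1 = 0
Row 2: (0)·x + (0)·y + (0)·1 = 0
Row 3: (60)·x + (12)·y + (-12)·1 = 0
Solving gives x = 0, y = 1.
Check: S·(0, 1, 1) = (0, -9, -9) = -9·(0, 1, 1).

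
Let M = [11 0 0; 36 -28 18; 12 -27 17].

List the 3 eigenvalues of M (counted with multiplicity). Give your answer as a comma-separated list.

-10, -1, 11

Set up det(lambda·I - M) = 0.
Expanding along the first row, p(lambda) = lambda^3 - 111·lambda - 110.
Since p(-1) = 0, lambda = -1 is a root.
Dividing by (lambda + 1) leaves lambda^2 - lambda - 110.
The quadratic factors as (lambda + 10)·(lambda - 11).
Eigenvalues: -10, -1, 11.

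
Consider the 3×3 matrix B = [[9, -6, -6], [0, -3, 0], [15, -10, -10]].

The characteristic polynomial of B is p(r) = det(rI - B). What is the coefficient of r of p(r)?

3

p(r) = r^3 + 4r^2 + 3r.
The coefficient of r is 3.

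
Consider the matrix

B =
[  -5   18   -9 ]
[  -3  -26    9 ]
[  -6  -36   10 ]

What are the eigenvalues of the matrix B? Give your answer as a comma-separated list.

Compute the characteristic polynomial p(s) = det(sI - B).
Expanding the 3×3 determinant: p(s) = s^3 + 21s^2 + 144s + 320.
Try s = -5: p(-5) = 0, so -5 is a root.
Dividing by (s + 5) leaves s^2 + 16s + 64.
The quadratic factor is (s + 8)^2.
Eigenvalues: -8, -8, -5.

-8, -8, -5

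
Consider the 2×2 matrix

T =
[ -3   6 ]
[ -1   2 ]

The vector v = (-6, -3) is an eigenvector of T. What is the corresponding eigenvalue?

0

Compute Tv: T·(-6, -3) = (0, 0).
Since Tv = λv, compare component 1: 0 = λ·-6, so λ = 0.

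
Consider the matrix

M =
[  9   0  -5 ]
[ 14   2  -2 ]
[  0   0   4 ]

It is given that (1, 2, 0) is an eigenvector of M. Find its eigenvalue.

9

Compute Mv: M·(1, 2, 0) = (9, 18, 0).
Since Mv = λv, compare component 1: 9 = λ·1, so λ = 9.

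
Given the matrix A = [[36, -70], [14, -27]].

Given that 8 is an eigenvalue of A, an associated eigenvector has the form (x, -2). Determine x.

We need (A - 8I)v = 0.
A - 8I = [[28, -70], [14, -35]].
Row 1: (28)·x + (-70)·-2 = 0
Row 2: (14)·x + (-35)·-2 = 0
Solving gives x = -5.
Check: A·(-5, -2) = (-40, -16) = 8·(-5, -2).

-5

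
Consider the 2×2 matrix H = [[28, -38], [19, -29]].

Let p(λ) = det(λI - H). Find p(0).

-90

p(0) = det(0·I − H) = det(−H) = (−1)^2·det(H).
det(H) = -90, so p(0) = -90.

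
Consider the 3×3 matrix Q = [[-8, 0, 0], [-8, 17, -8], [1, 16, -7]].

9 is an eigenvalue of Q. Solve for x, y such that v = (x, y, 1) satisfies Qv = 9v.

0, 1

We need (Q - 9I)v = 0.
Q - 9I = [[-17, 0, 0], [-8, 8, -8], [1, 16, -16]].
Row 1: (-17)·x + (0)·y + (0)·1 = 0
Row 2: (-8)·x + (8)·y + (-8)·1 = 0
Row 3: (1)·x + (16)·y + (-16)·1 = 0
Solving gives x = 0, y = 1.
Check: Q·(0, 1, 1) = (0, 9, 9) = 9·(0, 1, 1).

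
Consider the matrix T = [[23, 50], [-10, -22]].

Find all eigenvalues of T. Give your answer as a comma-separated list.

-2, 3

det(T - lambda·I) = (23 - lambda)(-22 - lambda) - (50)·(-10) = lambda^2 - lambda - 6.
This factors as (lambda + 2)·(lambda - 3) = 0.
Eigenvalues: -2, 3.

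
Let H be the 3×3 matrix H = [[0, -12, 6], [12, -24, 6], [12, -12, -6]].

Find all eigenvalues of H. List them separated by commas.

Compute the characteristic polynomial p(lambda) = det(lambda·I - H).
Expanding along the first row, p(lambda) = lambda^3 + 30·lambda^2 + 288·lambda + 864.
Try lambda = -12: p(-12) = 0, so -12 is a root.
Factor out (lambda + 12): p(lambda) = (lambda + 12)·(lambda^2 + 18·lambda + 72).
The quadratic factors as (lambda + 12)·(lambda + 6).
Eigenvalues: -12, -12, -6.

-12, -12, -6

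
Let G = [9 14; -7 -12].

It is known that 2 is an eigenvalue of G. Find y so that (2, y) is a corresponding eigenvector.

We need (G - 2I)v = 0.
G - 2I = [[7, 14], [-7, -14]].
Row 1: (7)·2 + (14)·y = 0
Row 2: (-7)·2 + (-14)·y = 0
Solving gives y = -1.
Check: G·(2, -1) = (4, -2) = 2·(2, -1).

-1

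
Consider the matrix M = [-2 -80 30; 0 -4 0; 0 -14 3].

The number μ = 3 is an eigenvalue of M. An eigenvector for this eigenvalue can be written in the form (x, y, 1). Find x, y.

6, 0

We need (M - 3I)v = 0.
M - 3I = [[-5, -80, 30], [0, -7, 0], [0, -14, 0]].
Row 1: (-5)·x + (-80)·y + (30)·1 = 0
Row 2: (0)·x + (-7)·y + (0)·1 = 0
Row 3: (0)·x + (-14)·y + (0)·1 = 0
Solving gives x = 6, y = 0.
Check: M·(6, 0, 1) = (18, 0, 3) = 3·(6, 0, 1).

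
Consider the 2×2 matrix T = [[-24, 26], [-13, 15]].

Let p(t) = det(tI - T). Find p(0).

-22

p(0) = det(0·I − T) = det(−T) = (−1)^2·det(T).
det(T) = -22, so p(0) = -22.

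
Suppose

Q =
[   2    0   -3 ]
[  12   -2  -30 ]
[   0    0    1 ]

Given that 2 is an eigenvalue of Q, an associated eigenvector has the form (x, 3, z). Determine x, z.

We need (Q - 2I)v = 0.
Q - 2I = [[0, 0, -3], [12, -4, -30], [0, 0, -1]].
Row 1: (0)·x + (0)·3 + (-3)·z = 0
Row 2: (12)·x + (-4)·3 + (-30)·z = 0
Row 3: (0)·x + (0)·3 + (-1)·z = 0
Solving gives x = 1, z = 0.
Check: Q·(1, 3, 0) = (2, 6, 0) = 2·(1, 3, 0).

1, 0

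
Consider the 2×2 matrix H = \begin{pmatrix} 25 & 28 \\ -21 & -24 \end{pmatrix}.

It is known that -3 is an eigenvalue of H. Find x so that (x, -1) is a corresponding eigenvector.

We need (H + 3I)v = 0.
H + 3I = [[28, 28], [-21, -21]].
Row 1: (28)·x + (28)·-1 = 0
Row 2: (-21)·x + (-21)·-1 = 0
Solving gives x = 1.
Check: H·(1, -1) = (-3, 3) = -3·(1, -1).

1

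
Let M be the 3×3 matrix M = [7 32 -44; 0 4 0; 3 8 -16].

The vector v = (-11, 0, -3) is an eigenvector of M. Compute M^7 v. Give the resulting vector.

(859375, 0, 234375)

First find the eigenvalue: Mv = (55, 0, 15) = -5·(-11, 0, -3), so λ = -5.
Then M^7 v = λ^7·v = (-5)^7·(-11, 0, -3) = -78125·(-11, 0, -3) = (859375, 0, 234375).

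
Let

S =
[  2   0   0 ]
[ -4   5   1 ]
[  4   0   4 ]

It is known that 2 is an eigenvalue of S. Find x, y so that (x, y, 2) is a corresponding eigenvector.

-1, -2

We need (S - 2I)v = 0.
S - 2I = [[0, 0, 0], [-4, 3, 1], [4, 0, 2]].
Row 1: (0)·x + (0)·y + (0)·2 = 0
Row 2: (-4)·x + (3)·y + (1)·2 = 0
Row 3: (4)·x + (0)·y + (2)·2 = 0
Solving gives x = -1, y = -2.
Check: S·(-1, -2, 2) = (-2, -4, 4) = 2·(-1, -2, 2).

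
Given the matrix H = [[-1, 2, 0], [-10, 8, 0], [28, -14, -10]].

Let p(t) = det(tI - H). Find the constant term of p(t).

p(t) = t^3 + 3t^2 - 58t + 120.
The constant term is 120.

120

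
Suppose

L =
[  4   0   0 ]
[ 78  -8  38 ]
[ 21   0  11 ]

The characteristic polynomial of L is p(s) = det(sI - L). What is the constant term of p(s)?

352

p(s) = s^3 - 7s^2 - 76s + 352.
The constant term is 352.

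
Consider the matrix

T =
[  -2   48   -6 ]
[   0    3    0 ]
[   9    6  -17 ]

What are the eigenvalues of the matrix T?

Compute the characteristic polynomial p(lambda) = det(lambda·I - T).
Expanding along the first row, p(lambda) = lambda^3 + 16·lambda^2 + 31·lambda - 264.
Try lambda = 3: p(3) = 0, so 3 is a root.
Dividing by (lambda - 3) leaves lambda^2 + 19·lambda + 88.
The quadratic factors as (lambda + 11)·(lambda + 8).
Eigenvalues: -11, -8, 3.

-11, -8, 3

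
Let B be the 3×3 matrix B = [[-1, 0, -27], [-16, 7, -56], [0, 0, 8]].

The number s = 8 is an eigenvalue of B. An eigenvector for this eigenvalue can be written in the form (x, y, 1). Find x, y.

-3, -8

We need (B - 8I)v = 0.
B - 8I = [[-9, 0, -27], [-16, -1, -56], [0, 0, 0]].
Row 1: (-9)·x + (0)·y + (-27)·1 = 0
Row 2: (-16)·x + (-1)·y + (-56)·1 = 0
Row 3: (0)·x + (0)·y + (0)·1 = 0
Solving gives x = -3, y = -8.
Check: B·(-3, -8, 1) = (-24, -64, 8) = 8·(-3, -8, 1).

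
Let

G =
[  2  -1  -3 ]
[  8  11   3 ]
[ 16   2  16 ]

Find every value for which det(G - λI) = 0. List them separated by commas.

9, 10, 10

The characteristic polynomial is p(μ) = det(μI - G).
Expanding the 3×3 determinant: p(μ) = μ^3 - 29μ^2 + 280μ - 900.
Try μ = 9: p(9) = 0, so 9 is a root.
Dividing by (μ - 9) leaves μ^2 - 20μ + 100.
The quadratic factor is (μ - 10)^2.
Eigenvalues: 9, 10, 10.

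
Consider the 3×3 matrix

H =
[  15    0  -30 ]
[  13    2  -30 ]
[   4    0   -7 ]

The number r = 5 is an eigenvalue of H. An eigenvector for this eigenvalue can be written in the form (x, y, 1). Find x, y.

We need (H - 5I)v = 0.
H - 5I = [[10, 0, -30], [13, -3, -30], [4, 0, -12]].
Row 1: (10)·x + (0)·y + (-30)·1 = 0
Row 2: (13)·x + (-3)·y + (-30)·1 = 0
Row 3: (4)·x + (0)·y + (-12)·1 = 0
Solving gives x = 3, y = 3.
Check: H·(3, 3, 1) = (15, 15, 5) = 5·(3, 3, 1).

3, 3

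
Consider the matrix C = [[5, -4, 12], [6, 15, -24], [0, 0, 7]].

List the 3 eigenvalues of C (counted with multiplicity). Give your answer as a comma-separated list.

7, 9, 11

The characteristic polynomial is p(λ) = det(λI - C).
Cofactor expansion gives p(λ) = λ^3 - 27λ^2 + 239λ - 693.
Rational-root test: λ = 7 gives p(7) = 0.
Factor out (λ - 7): p(λ) = (λ - 7)·(λ^2 - 20λ + 99).
The quadratic factors as (λ - 9)·(λ - 11).
Eigenvalues: 7, 9, 11.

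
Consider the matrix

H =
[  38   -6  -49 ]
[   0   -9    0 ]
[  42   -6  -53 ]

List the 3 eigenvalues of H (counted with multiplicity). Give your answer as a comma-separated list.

-11, -9, -4

Set up det(sI - H) = 0.
Expanding the 3×3 determinant: p(s) = s^3 + 24s^2 + 179s + 396.
Rational-root test: s = -4 gives p(-4) = 0.
Dividing by (s + 4) leaves s^2 + 20s + 99.
The quadratic factors as (s + 11)·(s + 9).
Eigenvalues: -11, -9, -4.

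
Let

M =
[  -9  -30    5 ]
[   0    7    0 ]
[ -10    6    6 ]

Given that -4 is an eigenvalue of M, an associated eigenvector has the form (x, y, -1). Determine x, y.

-1, 0

We need (M + 4I)v = 0.
M + 4I = [[-5, -30, 5], [0, 11, 0], [-10, 6, 10]].
Row 1: (-5)·x + (-30)·y + (5)·-1 = 0
Row 2: (0)·x + (11)·y + (0)·-1 = 0
Row 3: (-10)·x + (6)·y + (10)·-1 = 0
Solving gives x = -1, y = 0.
Check: M·(-1, 0, -1) = (4, 0, 4) = -4·(-1, 0, -1).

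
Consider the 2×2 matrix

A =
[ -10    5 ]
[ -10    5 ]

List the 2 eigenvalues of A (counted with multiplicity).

-5, 0

det(A - λI) = (-10 - λ)(5 - λ) - (5)·(-10) = λ^2 + 5λ.
This factors as (λ + 5)·λ = 0.
Eigenvalues: -5, 0.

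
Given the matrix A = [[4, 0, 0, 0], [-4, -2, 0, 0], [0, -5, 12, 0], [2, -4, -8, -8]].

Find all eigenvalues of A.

-8, -2, 4, 12

A is lower triangular, so its eigenvalues are the diagonal entries.
Diagonal: 4, -2, 12, -8.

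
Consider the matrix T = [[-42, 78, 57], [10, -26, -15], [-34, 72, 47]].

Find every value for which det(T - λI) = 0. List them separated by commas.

Compute the characteristic polynomial p(t) = det(tI - T).
Expanding the 3×3 determinant: p(t) = t^3 + 21t^2 + 134t + 264.
Since p(-4) = 0, t = -4 is a root.
Dividing by (t + 4) leaves t^2 + 17t + 66.
The quadratic factors as (t + 11)·(t + 6).
Eigenvalues: -11, -6, -4.

-11, -6, -4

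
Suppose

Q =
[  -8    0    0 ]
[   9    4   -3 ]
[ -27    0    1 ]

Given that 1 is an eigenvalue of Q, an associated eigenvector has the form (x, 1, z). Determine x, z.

0, 1

We need (Q - 1I)v = 0.
Q - 1I = [[-9, 0, 0], [9, 3, -3], [-27, 0, 0]].
Row 1: (-9)·x + (0)·1 + (0)·z = 0
Row 2: (9)·x + (3)·1 + (-3)·z = 0
Row 3: (-27)·x + (0)·1 + (0)·z = 0
Solving gives x = 0, z = 1.
Check: Q·(0, 1, 1) = (0, 1, 1) = 1·(0, 1, 1).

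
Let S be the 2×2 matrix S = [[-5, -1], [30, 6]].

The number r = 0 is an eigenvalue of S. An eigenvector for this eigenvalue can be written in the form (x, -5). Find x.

We need (S)v = 0.
S = [[-5, -1], [30, 6]].
Row 1: (-5)·x + (-1)·-5 = 0
Row 2: (30)·x + (6)·-5 = 0
Solving gives x = 1.
Check: S·(1, -5) = (0, 0) = 0·(1, -5).

1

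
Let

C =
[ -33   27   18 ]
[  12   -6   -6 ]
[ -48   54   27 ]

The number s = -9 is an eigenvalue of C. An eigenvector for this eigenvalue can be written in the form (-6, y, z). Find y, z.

2, -11

We need (C + 9I)v = 0.
C + 9I = [[-24, 27, 18], [12, 3, -6], [-48, 54, 36]].
Row 1: (-24)·-6 + (27)·y + (18)·z = 0
Row 2: (12)·-6 + (3)·y + (-6)·z = 0
Row 3: (-48)·-6 + (54)·y + (36)·z = 0
Solving gives y = 2, z = -11.
Check: C·(-6, 2, -11) = (54, -18, 99) = -9·(-6, 2, -11).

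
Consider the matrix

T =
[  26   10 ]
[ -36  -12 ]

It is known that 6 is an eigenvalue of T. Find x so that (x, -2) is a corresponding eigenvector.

We need (T - 6I)v = 0.
T - 6I = [[20, 10], [-36, -18]].
Row 1: (20)·x + (10)·-2 = 0
Row 2: (-36)·x + (-18)·-2 = 0
Solving gives x = 1.
Check: T·(1, -2) = (6, -12) = 6·(1, -2).

1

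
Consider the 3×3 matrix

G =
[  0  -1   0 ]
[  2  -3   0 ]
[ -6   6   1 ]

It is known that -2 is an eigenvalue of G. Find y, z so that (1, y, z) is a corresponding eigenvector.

2, -2

We need (G + 2I)v = 0.
G + 2I = [[2, -1, 0], [2, -1, 0], [-6, 6, 3]].
Row 1: (2)·1 + (-1)·y + (0)·z = 0
Row 2: (2)·1 + (-1)·y + (0)·z = 0
Row 3: (-6)·1 + (6)·y + (3)·z = 0
Solving gives y = 2, z = -2.
Check: G·(1, 2, -2) = (-2, -4, 4) = -2·(1, 2, -2).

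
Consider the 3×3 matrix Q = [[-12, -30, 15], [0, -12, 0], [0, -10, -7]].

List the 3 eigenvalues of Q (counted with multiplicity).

The characteristic polynomial is p(μ) = det(μI - Q).
Expanding along the first row, p(μ) = μ^3 + 31μ^2 + 312μ + 1008.
Since p(-12) = 0, μ = -12 is a root.
Factor out (μ + 12): p(μ) = (μ + 12)·(μ^2 + 19μ + 84).
The quadratic factors as (μ + 12)·(μ + 7).
Eigenvalues: -12, -12, -7.

-12, -12, -7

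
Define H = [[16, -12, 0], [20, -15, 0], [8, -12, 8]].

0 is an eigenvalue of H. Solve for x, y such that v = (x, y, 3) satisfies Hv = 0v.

3, 4

We need (H)v = 0.
H = [[16, -12, 0], [20, -15, 0], [8, -12, 8]].
Row 1: (16)·x + (-12)·y + (0)·3 = 0
Row 2: (20)·x + (-15)·y + (0)·3 = 0
Row 3: (8)·x + (-12)·y + (8)·3 = 0
Solving gives x = 3, y = 4.
Check: H·(3, 4, 3) = (0, 0, 0) = 0·(3, 4, 3).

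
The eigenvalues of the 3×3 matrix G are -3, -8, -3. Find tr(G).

-14

trace(G) is the sum of the eigenvalues: (-3) + (-8) + (-3) = -14.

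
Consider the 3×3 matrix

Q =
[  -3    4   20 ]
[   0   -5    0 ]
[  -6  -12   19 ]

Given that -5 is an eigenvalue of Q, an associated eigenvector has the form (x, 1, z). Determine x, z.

-2, 0

We need (Q + 5I)v = 0.
Q + 5I = [[2, 4, 20], [0, 0, 0], [-6, -12, 24]].
Row 1: (2)·x + (4)·1 + (20)·z = 0
Row 2: (0)·x + (0)·1 + (0)·z = 0
Row 3: (-6)·x + (-12)·1 + (24)·z = 0
Solving gives x = -2, z = 0.
Check: Q·(-2, 1, 0) = (10, -5, 0) = -5·(-2, 1, 0).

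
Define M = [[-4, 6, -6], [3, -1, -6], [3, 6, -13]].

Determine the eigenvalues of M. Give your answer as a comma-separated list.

The characteristic polynomial is p(r) = det(rI - M).
Expanding the 3×3 determinant: p(r) = r^3 + 18r^2 + 105r + 196.
Since p(-4) = 0, r = -4 is a root.
Factor out (r + 4): p(r) = (r + 4)·(r^2 + 14r + 49).
The quadratic factor is (r + 7)^2.
Eigenvalues: -7, -7, -4.

-7, -7, -4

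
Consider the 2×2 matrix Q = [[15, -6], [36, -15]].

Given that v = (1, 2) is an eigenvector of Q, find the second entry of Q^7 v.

First find the eigenvalue: Qv = (3, 6) = 3·(1, 2), so λ = 3.
Then Q^7 v = λ^7·v = 3^7·(1, 2) = 2187·(1, 2) = (2187, 4374).

4374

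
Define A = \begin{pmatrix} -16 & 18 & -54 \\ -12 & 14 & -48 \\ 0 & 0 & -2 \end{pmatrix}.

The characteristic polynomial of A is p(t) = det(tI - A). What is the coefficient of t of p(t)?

-4

p(t) = t^3 + 4t^2 - 4t - 16.
The coefficient of t is -4.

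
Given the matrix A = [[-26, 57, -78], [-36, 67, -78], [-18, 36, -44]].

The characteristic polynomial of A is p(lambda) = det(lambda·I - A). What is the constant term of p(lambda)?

p(lambda) = lambda^3 + 3·lambda^2 - 90·lambda - 400.
The constant term is -400.

-400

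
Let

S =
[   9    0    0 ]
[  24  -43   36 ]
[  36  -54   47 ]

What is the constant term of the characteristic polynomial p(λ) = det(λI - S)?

693

p(0) = det(0·I − S) = det(−S) = (−1)^3·det(S).
det(S) = -693, so p(0) = 693.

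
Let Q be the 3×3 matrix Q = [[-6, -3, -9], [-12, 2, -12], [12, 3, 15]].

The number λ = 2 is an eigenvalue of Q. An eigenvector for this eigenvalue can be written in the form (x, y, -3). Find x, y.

3, 1

We need (Q - 2I)v = 0.
Q - 2I = [[-8, -3, -9], [-12, 0, -12], [12, 3, 13]].
Row 1: (-8)·x + (-3)·y + (-9)·-3 = 0
Row 2: (-12)·x + (0)·y + (-12)·-3 = 0
Row 3: (12)·x + (3)·y + (13)·-3 = 0
Solving gives x = 3, y = 1.
Check: Q·(3, 1, -3) = (6, 2, -6) = 2·(3, 1, -3).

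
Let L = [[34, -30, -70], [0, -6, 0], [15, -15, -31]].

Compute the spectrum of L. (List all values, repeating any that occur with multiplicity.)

The characteristic polynomial is p(μ) = det(μI - L).
Expanding the 3×3 determinant: p(μ) = μ^3 + 3μ^2 - 22μ - 24.
Rational-root test: μ = -1 gives p(-1) = 0.
Factor out (μ + 1): p(μ) = (μ + 1)·(μ^2 + 2μ - 24).
The quadratic factors as (μ + 6)·(μ - 4).
Eigenvalues: -6, -1, 4.

-6, -1, 4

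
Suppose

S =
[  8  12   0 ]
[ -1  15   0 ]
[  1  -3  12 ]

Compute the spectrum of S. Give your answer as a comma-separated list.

The characteristic polynomial is p(λ) = det(λI - S).
Expanding the 3×3 determinant: p(λ) = λ^3 - 35λ^2 + 408λ - 1584.
Since p(12) = 0, λ = 12 is a root.
Factor out (λ - 12): p(λ) = (λ - 12)·(λ^2 - 23λ + 132).
The quadratic factors as (λ - 11)·(λ - 12).
Eigenvalues: 11, 12, 12.

11, 12, 12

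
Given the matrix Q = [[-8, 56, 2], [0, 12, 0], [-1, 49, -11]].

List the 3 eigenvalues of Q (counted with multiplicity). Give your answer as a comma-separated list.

-10, -9, 12

The characteristic polynomial is p(lambda) = det(lambda·I - Q).
Expanding the 3×3 determinant: p(lambda) = lambda^3 + 7·lambda^2 - 138·lambda - 1080.
Since p(-9) = 0, lambda = -9 is a root.
Factor out (lambda + 9): p(lambda) = (lambda + 9)·(lambda^2 - 2·lambda - 120).
The quadratic factors as (lambda + 10)·(lambda - 12).
Eigenvalues: -10, -9, 12.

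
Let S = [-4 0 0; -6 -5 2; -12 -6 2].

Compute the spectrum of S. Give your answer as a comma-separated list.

-4, -2, -1

Compute the characteristic polynomial p(s) = det(sI - S).
Expanding along the first row, p(s) = s^3 + 7s^2 + 14s + 8.
Rational-root test: s = -1 gives p(-1) = 0.
Dividing by (s + 1) leaves s^2 + 6s + 8.
The quadratic factors as (s + 4)·(s + 2).
Eigenvalues: -4, -2, -1.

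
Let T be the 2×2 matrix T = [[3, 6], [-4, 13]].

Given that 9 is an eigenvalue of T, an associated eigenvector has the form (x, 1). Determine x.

We need (T - 9I)v = 0.
T - 9I = [[-6, 6], [-4, 4]].
Row 1: (-6)·x + (6)·1 = 0
Row 2: (-4)·x + (4)·1 = 0
Solving gives x = 1.
Check: T·(1, 1) = (9, 9) = 9·(1, 1).

1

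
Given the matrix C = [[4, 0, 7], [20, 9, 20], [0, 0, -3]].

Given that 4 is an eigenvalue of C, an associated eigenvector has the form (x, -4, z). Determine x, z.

1, 0

We need (C - 4I)v = 0.
C - 4I = [[0, 0, 7], [20, 5, 20], [0, 0, -7]].
Row 1: (0)·x + (0)·-4 + (7)·z = 0
Row 2: (20)·x + (5)·-4 + (20)·z = 0
Row 3: (0)·x + (0)·-4 + (-7)·z = 0
Solving gives x = 1, z = 0.
Check: C·(1, -4, 0) = (4, -16, 0) = 4·(1, -4, 0).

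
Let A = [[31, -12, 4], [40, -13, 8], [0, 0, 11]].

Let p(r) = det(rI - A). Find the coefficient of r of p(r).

275

p(r) = r^3 - 29r^2 + 275r - 847.
The coefficient of r is 275.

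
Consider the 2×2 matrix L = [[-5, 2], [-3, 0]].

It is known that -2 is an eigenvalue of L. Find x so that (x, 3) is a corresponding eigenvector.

2

We need (L + 2I)v = 0.
L + 2I = [[-3, 2], [-3, 2]].
Row 1: (-3)·x + (2)·3 = 0
Row 2: (-3)·x + (2)·3 = 0
Solving gives x = 2.
Check: L·(2, 3) = (-4, -6) = -2·(2, 3).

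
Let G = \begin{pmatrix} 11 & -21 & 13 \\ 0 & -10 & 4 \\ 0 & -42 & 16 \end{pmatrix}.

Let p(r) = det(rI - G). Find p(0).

-88

p(0) = det(0·I − G) = det(−G) = (−1)^3·det(G).
det(G) = 88, so p(0) = -88.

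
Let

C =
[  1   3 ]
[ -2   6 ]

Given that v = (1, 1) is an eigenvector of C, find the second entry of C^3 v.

First find the eigenvalue: Cv = (4, 4) = 4·(1, 1), so λ = 4.
Then C^3 v = λ^3·v = 4^3·(1, 1) = 64·(1, 1) = (64, 64).

64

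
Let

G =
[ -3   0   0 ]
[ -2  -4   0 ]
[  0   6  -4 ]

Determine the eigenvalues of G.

-4, -4, -3

G is lower triangular, so its eigenvalues are the diagonal entries.
Diagonal: -3, -4, -4.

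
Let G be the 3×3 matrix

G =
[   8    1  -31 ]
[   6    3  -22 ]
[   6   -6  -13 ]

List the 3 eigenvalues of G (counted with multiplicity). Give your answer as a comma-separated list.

Compute the characteristic polynomial p(μ) = det(μI - G).
Expanding the 3×3 determinant: p(μ) = μ^3 + 2μ^2 - 71μ - 252.
Try μ = -4: p(-4) = 0, so -4 is a root.
Factor out (μ + 4): p(μ) = (μ + 4)·(μ^2 - 2μ - 63).
The quadratic factors as (μ + 7)·(μ - 9).
Eigenvalues: -7, -4, 9.

-7, -4, 9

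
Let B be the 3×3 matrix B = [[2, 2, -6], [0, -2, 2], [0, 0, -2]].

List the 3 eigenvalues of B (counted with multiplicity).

B is upper triangular, so its eigenvalues are the diagonal entries.
Diagonal: 2, -2, -2.

-2, -2, 2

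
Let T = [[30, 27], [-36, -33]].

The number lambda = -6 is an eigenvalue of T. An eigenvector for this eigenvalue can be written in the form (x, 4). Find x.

We need (T + 6I)v = 0.
T + 6I = [[36, 27], [-36, -27]].
Row 1: (36)·x + (27)·4 = 0
Row 2: (-36)·x + (-27)·4 = 0
Solving gives x = -3.
Check: T·(-3, 4) = (18, -24) = -6·(-3, 4).

-3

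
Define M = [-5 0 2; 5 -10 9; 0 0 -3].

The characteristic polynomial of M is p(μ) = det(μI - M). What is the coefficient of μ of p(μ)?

95

p(μ) = μ^3 + 18μ^2 + 95μ + 150.
The coefficient of μ is 95.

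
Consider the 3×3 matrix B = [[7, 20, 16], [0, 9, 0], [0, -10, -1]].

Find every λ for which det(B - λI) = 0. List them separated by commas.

Compute the characteristic polynomial p(λ) = det(λI - B).
Expanding along the first row, p(λ) = λ^3 - 15λ^2 + 47λ + 63.
Try λ = -1: p(-1) = 0, so -1 is a root.
Dividing by (λ + 1) leaves λ^2 - 16λ + 63.
The quadratic factors as (λ - 7)·(λ - 9).
Eigenvalues: -1, 7, 9.

-1, 7, 9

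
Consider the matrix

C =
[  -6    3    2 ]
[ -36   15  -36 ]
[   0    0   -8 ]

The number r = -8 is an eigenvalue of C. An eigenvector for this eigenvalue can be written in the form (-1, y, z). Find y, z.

We need (C + 8I)v = 0.
C + 8I = [[2, 3, 2], [-36, 23, -36], [0, 0, 0]].
Row 1: (2)·-1 + (3)·y + (2)·z = 0
Row 2: (-36)·-1 + (23)·y + (-36)·z = 0
Row 3: (0)·-1 + (0)·y + (0)·z = 0
Solving gives y = 0, z = 1.
Check: C·(-1, 0, 1) = (8, 0, -8) = -8·(-1, 0, 1).

0, 1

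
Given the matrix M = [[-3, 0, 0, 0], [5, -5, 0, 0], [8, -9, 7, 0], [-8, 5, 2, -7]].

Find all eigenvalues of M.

M is lower triangular, so its eigenvalues are the diagonal entries.
Diagonal: -3, -5, 7, -7.

-7, -5, -3, 7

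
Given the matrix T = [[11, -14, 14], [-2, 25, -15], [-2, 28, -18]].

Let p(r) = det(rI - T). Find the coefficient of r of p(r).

p(r) = r^3 - 18r^2 + 47r + 330.
The coefficient of r is 47.

47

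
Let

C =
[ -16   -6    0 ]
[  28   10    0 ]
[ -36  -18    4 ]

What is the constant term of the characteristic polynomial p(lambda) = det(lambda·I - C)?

p(0) = det(0·I − C) = det(−C) = (−1)^3·det(C).
det(C) = 32, so p(0) = -32.

-32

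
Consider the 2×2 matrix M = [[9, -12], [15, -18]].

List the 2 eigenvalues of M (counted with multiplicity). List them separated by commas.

-6, -3

det(M - λI) = (9 - λ)(-18 - λ) - (-12)·(15) = λ^2 + 9λ + 18.
This factors as (λ + 6)·(λ + 3) = 0.
Eigenvalues: -6, -3.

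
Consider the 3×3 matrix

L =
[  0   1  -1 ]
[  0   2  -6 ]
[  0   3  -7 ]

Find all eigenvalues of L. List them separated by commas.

Set up det(tI - L) = 0.
Cofactor expansion gives p(t) = t^3 + 5t^2 + 4t.
Rational-root test: t = -1 gives p(-1) = 0.
Factor out (t + 1): p(t) = (t + 1)·(t^2 + 4t).
The quadratic factors as (t + 4)·t.
Eigenvalues: -4, -1, 0.

-4, -1, 0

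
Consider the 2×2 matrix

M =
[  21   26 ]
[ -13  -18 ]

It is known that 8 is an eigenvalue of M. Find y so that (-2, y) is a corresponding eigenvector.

1

We need (M - 8I)v = 0.
M - 8I = [[13, 26], [-13, -26]].
Row 1: (13)·-2 + (26)·y = 0
Row 2: (-13)·-2 + (-26)·y = 0
Solving gives y = 1.
Check: M·(-2, 1) = (-16, 8) = 8·(-2, 1).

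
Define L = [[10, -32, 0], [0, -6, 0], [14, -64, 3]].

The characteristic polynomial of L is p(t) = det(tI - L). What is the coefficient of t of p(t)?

-48

p(t) = t^3 - 7t^2 - 48t + 180.
The coefficient of t is -48.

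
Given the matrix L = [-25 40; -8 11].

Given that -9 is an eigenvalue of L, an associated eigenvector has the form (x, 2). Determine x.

5

We need (L + 9I)v = 0.
L + 9I = [[-16, 40], [-8, 20]].
Row 1: (-16)·x + (40)·2 = 0
Row 2: (-8)·x + (20)·2 = 0
Solving gives x = 5.
Check: L·(5, 2) = (-45, -18) = -9·(5, 2).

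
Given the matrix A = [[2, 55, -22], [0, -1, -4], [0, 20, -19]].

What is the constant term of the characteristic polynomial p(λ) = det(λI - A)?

p(0) = det(0·I − A) = det(−A) = (−1)^3·det(A).
det(A) = 198, so p(0) = -198.

-198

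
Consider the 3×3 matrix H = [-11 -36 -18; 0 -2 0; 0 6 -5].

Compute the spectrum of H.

Set up det(λI - H) = 0.
Cofactor expansion gives p(λ) = λ^3 + 18λ^2 + 87λ + 110.
Since p(-2) = 0, λ = -2 is a root.
Factor out (λ + 2): p(λ) = (λ + 2)·(λ^2 + 16λ + 55).
The quadratic factors as (λ + 11)·(λ + 5).
Eigenvalues: -11, -5, -2.

-11, -5, -2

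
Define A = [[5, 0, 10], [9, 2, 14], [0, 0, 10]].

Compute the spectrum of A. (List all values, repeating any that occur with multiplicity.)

Compute the characteristic polynomial p(r) = det(rI - A).
Expanding along the first row, p(r) = r^3 - 17r^2 + 80r - 100.
Since p(2) = 0, r = 2 is a root.
Factor out (r - 2): p(r) = (r - 2)·(r^2 - 15r + 50).
The quadratic factors as (r - 5)·(r - 10).
Eigenvalues: 2, 5, 10.

2, 5, 10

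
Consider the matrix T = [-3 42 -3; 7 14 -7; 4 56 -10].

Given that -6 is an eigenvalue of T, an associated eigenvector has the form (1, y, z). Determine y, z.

0, 1

We need (T + 6I)v = 0.
T + 6I = [[3, 42, -3], [7, 20, -7], [4, 56, -4]].
Row 1: (3)·1 + (42)·y + (-3)·z = 0
Row 2: (7)·1 + (20)·y + (-7)·z = 0
Row 3: (4)·1 + (56)·y + (-4)·z = 0
Solving gives y = 0, z = 1.
Check: T·(1, 0, 1) = (-6, 0, -6) = -6·(1, 0, 1).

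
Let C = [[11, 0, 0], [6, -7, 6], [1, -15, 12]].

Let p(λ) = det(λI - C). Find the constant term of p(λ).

p(λ) = λ^3 - 16λ^2 + 61λ - 66.
The constant term is -66.

-66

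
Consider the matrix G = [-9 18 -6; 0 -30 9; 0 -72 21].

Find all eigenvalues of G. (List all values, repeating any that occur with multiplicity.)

Compute the characteristic polynomial p(s) = det(sI - G).
Cofactor expansion gives p(s) = s^3 + 18s^2 + 99s + 162.
Try s = -3: p(-3) = 0, so -3 is a root.
Factor out (s + 3): p(s) = (s + 3)·(s^2 + 15s + 54).
The quadratic factors as (s + 9)·(s + 6).
Eigenvalues: -9, -6, -3.

-9, -6, -3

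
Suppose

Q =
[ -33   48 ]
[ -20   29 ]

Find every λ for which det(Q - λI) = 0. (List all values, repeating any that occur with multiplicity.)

-3, -1

det(Q - lambda·I) = (-33 - lambda)(29 - lambda) - (48)·(-20) = lambda^2 + 4·lambda + 3.
This factors as (lambda + 3)·(lambda + 1) = 0.
Eigenvalues: -3, -1.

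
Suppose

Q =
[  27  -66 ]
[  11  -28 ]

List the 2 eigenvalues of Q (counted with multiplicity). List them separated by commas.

det(Q - λI) = (27 - λ)(-28 - λ) - (-66)·(11) = λ^2 + λ - 30.
This factors as (λ + 6)·(λ - 5) = 0.
Eigenvalues: -6, 5.

-6, 5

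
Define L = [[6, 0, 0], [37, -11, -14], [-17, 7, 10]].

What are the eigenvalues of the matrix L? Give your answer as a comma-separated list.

Compute the characteristic polynomial p(s) = det(sI - L).
Expanding along the first row, p(s) = s^3 - 5s^2 - 18s + 72.
Since p(3) = 0, s = 3 is a root.
Factor out (s - 3): p(s) = (s - 3)·(s^2 - 2s - 24).
The quadratic factors as (s + 4)·(s - 6).
Eigenvalues: -4, 3, 6.

-4, 3, 6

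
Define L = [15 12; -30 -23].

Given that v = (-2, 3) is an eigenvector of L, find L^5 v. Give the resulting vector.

First find the eigenvalue: Lv = (6, -9) = -3·(-2, 3), so λ = -3.
Then L^5 v = λ^5·v = (-3)^5·(-2, 3) = -243·(-2, 3) = (486, -729).

(486, -729)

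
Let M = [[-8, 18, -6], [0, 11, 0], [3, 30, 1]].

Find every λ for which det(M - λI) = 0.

Compute the characteristic polynomial p(r) = det(rI - M).
Expanding along the first row, p(r) = r^3 - 4r^2 - 67r - 110.
Rational-root test: r = -5 gives p(-5) = 0.
Dividing by (r + 5) leaves r^2 - 9r - 22.
The quadratic factors as (r + 2)·(r - 11).
Eigenvalues: -5, -2, 11.

-5, -2, 11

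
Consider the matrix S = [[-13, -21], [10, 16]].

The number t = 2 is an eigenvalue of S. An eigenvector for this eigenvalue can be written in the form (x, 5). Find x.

-7

We need (S - 2I)v = 0.
S - 2I = [[-15, -21], [10, 14]].
Row 1: (-15)·x + (-21)·5 = 0
Row 2: (10)·x + (14)·5 = 0
Solving gives x = -7.
Check: S·(-7, 5) = (-14, 10) = 2·(-7, 5).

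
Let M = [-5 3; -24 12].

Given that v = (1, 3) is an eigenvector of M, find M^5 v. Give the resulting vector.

(1024, 3072)

First find the eigenvalue: Mv = (4, 12) = 4·(1, 3), so λ = 4.
Then M^5 v = λ^5·v = 4^5·(1, 3) = 1024·(1, 3) = (1024, 3072).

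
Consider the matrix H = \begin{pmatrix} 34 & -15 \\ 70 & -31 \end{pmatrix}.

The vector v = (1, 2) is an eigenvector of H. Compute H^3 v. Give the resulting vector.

First find the eigenvalue: Hv = (4, 8) = 4·(1, 2), so λ = 4.
Then H^3 v = λ^3·v = 4^3·(1, 2) = 64·(1, 2) = (64, 128).

(64, 128)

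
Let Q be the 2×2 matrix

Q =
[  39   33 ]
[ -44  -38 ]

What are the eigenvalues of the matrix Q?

-5, 6

det(Q - rI) = (39 - r)(-38 - r) - (33)·(-44) = r^2 - r - 30.
This factors as (r + 5)·(r - 6) = 0.
Eigenvalues: -5, 6.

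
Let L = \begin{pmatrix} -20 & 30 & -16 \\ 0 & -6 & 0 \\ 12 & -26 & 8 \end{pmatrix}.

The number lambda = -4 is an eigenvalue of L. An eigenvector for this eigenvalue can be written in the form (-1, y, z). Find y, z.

We need (L + 4I)v = 0.
L + 4I = [[-16, 30, -16], [0, -2, 0], [12, -26, 12]].
Row 1: (-16)·-1 + (30)·y + (-16)·z = 0
Row 2: (0)·-1 + (-2)·y + (0)·z = 0
Row 3: (12)·-1 + (-26)·y + (12)·z = 0
Solving gives y = 0, z = 1.
Check: L·(-1, 0, 1) = (4, 0, -4) = -4·(-1, 0, 1).

0, 1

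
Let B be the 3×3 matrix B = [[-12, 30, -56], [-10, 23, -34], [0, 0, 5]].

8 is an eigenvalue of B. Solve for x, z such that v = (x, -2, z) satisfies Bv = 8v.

We need (B - 8I)v = 0.
B - 8I = [[-20, 30, -56], [-10, 15, -34], [0, 0, -3]].
Row 1: (-20)·x + (30)·-2 + (-56)·z = 0
Row 2: (-10)·x + (15)·-2 + (-34)·z = 0
Row 3: (0)·x + (0)·-2 + (-3)·z = 0
Solving gives x = -3, z = 0.
Check: B·(-3, -2, 0) = (-24, -16, 0) = 8·(-3, -2, 0).

-3, 0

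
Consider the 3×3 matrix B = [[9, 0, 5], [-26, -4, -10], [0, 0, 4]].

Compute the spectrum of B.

The characteristic polynomial is p(t) = det(tI - B).
Expanding along the first row, p(t) = t^3 - 9t^2 - 16t + 144.
Since p(-4) = 0, t = -4 is a root.
Dividing by (t + 4) leaves t^2 - 13t + 36.
The quadratic factors as (t - 4)·(t - 9).
Eigenvalues: -4, 4, 9.

-4, 4, 9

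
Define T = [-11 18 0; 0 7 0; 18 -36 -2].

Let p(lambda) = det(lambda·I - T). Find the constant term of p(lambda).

-154

p(lambda) = lambda^3 + 6·lambda^2 - 69·lambda - 154.
The constant term is -154.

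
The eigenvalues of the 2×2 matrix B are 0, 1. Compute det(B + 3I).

12

If B has eigenvalues 0, 1, then B + 3I has eigenvalues 3, 4.
det(B + 3I) = (3) · (4) = 12.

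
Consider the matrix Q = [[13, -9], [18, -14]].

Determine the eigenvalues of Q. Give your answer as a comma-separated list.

det(Q - sI) = (13 - s)(-14 - s) - (-9)·(18) = s^2 + s - 20.
This factors as (s + 5)·(s - 4) = 0.
Eigenvalues: -5, 4.

-5, 4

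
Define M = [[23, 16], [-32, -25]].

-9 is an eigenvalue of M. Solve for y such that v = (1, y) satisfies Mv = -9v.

-2

We need (M + 9I)v = 0.
M + 9I = [[32, 16], [-32, -16]].
Row 1: (32)·1 + (16)·y = 0
Row 2: (-32)·1 + (-16)·y = 0
Solving gives y = -2.
Check: M·(1, -2) = (-9, 18) = -9·(1, -2).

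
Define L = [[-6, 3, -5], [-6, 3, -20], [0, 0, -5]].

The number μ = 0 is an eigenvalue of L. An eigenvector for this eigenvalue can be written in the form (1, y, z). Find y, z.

2, 0

We need (L)v = 0.
L = [[-6, 3, -5], [-6, 3, -20], [0, 0, -5]].
Row 1: (-6)·1 + (3)·y + (-5)·z = 0
Row 2: (-6)·1 + (3)·y + (-20)·z = 0
Row 3: (0)·1 + (0)·y + (-5)·z = 0
Solving gives y = 2, z = 0.
Check: L·(1, 2, 0) = (0, 0, 0) = 0·(1, 2, 0).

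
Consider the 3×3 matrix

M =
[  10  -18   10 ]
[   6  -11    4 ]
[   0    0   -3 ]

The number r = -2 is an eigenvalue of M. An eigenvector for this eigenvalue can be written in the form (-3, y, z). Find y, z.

-2, 0

We need (M + 2I)v = 0.
M + 2I = [[12, -18, 10], [6, -9, 4], [0, 0, -1]].
Row 1: (12)·-3 + (-18)·y + (10)·z = 0
Row 2: (6)·-3 + (-9)·y + (4)·z = 0
Row 3: (0)·-3 + (0)·y + (-1)·z = 0
Solving gives y = -2, z = 0.
Check: M·(-3, -2, 0) = (6, 4, 0) = -2·(-3, -2, 0).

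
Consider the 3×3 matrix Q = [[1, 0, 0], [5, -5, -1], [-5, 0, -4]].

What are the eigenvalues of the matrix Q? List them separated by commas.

The characteristic polynomial is p(r) = det(rI - Q).
Expanding along the first row, p(r) = r^3 + 8r^2 + 11r - 20.
Try r = 1: p(1) = 0, so 1 is a root.
Dividing by (r - 1) leaves r^2 + 9r + 20.
The quadratic factors as (r + 5)·(r + 4).
Eigenvalues: -5, -4, 1.

-5, -4, 1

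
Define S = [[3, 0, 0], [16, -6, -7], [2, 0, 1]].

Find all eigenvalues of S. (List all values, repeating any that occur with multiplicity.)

Set up det(tI - S) = 0.
Expanding the 3×3 determinant: p(t) = t^3 + 2t^2 - 21t + 18.
Rational-root test: t = 3 gives p(3) = 0.
Dividing by (t - 3) leaves t^2 + 5t - 6.
The quadratic factors as (t + 6)·(t - 1).
Eigenvalues: -6, 1, 3.

-6, 1, 3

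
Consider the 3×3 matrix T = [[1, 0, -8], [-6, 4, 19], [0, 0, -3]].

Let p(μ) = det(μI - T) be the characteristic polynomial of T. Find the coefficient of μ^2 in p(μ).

The coefficient of μ^2 of det(μI - T) is −trace(T).
trace(T) = (1) + (4) + (-3) = 2, so the coefficient is -2.

-2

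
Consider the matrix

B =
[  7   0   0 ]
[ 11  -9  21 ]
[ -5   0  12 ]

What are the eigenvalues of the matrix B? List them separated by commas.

-9, 7, 12

Set up det(μI - B) = 0.
Cofactor expansion gives p(μ) = μ^3 - 10μ^2 - 87μ + 756.
Rational-root test: μ = -9 gives p(-9) = 0.
Dividing by (μ + 9) leaves μ^2 - 19μ + 84.
The quadratic factors as (μ - 7)·(μ - 12).
Eigenvalues: -9, 7, 12.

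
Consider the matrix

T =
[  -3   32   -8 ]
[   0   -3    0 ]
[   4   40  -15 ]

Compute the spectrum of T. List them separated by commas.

Set up det(λI - T) = 0.
Cofactor expansion gives p(λ) = λ^3 + 21λ^2 + 131λ + 231.
Since p(-3) = 0, λ = -3 is a root.
Factor out (λ + 3): p(λ) = (λ + 3)·(λ^2 + 18λ + 77).
The quadratic factors as (λ + 11)·(λ + 7).
Eigenvalues: -11, -7, -3.

-11, -7, -3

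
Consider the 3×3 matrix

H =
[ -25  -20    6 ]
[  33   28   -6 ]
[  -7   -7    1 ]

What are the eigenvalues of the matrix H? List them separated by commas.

Set up det(sI - H) = 0.
Cofactor expansion gives p(s) = s^3 - 4s^2 - 37s + 40.
Rational-root test: s = -5 gives p(-5) = 0.
Factor out (s + 5): p(s) = (s + 5)·(s^2 - 9s + 8).
The quadratic factors as (s - 1)·(s - 8).
Eigenvalues: -5, 1, 8.

-5, 1, 8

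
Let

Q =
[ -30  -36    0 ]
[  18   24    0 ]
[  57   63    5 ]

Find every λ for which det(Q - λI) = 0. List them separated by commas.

Set up det(λI - Q) = 0.
Expanding the 3×3 determinant: p(λ) = λ^3 + λ^2 - 102λ + 360.
Since p(-12) = 0, λ = -12 is a root.
Dividing by (λ + 12) leaves λ^2 - 11λ + 30.
The quadratic factors as (λ - 5)·(λ - 6).
Eigenvalues: -12, 5, 6.

-12, 5, 6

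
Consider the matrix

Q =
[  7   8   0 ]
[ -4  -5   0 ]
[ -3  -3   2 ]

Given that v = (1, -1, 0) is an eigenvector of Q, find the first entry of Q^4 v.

1

First find the eigenvalue: Qv = (-1, 1, 0) = -1·(1, -1, 0), so λ = -1.
Then Q^4 v = λ^4·v = (-1)^4·(1, -1, 0) = 1·(1, -1, 0) = (1, -1, 0).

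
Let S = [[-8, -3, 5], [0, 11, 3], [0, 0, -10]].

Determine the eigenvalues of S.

S is upper triangular, so its eigenvalues are the diagonal entries.
Diagonal: -8, 11, -10.

-10, -8, 11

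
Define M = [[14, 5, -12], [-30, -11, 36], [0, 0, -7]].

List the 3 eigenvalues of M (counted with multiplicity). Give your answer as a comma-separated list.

-7, -1, 4

The characteristic polynomial is p(μ) = det(μI - M).
Cofactor expansion gives p(μ) = μ^3 + 4μ^2 - 25μ - 28.
Try μ = -1: p(-1) = 0, so -1 is a root.
Factor out (μ + 1): p(μ) = (μ + 1)·(μ^2 + 3μ - 28).
The quadratic factors as (μ + 7)·(μ - 4).
Eigenvalues: -7, -1, 4.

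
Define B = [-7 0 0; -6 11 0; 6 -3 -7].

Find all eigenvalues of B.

B is lower triangular, so its eigenvalues are the diagonal entries.
Diagonal: -7, 11, -7.

-7, -7, 11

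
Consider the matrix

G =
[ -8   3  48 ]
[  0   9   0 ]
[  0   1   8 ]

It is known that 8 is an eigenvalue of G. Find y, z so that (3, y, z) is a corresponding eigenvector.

0, 1

We need (G - 8I)v = 0.
G - 8I = [[-16, 3, 48], [0, 1, 0], [0, 1, 0]].
Row 1: (-16)·3 + (3)·y + (48)·z = 0
Row 2: (0)·3 + (1)·y + (0)·z = 0
Row 3: (0)·3 + (1)·y + (0)·z = 0
Solving gives y = 0, z = 1.
Check: G·(3, 0, 1) = (24, 0, 8) = 8·(3, 0, 1).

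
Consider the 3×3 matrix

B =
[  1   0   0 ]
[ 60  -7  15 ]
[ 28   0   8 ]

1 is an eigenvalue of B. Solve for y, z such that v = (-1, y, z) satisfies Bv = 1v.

0, 4

We need (B - 1I)v = 0.
B - 1I = [[0, 0, 0], [60, -8, 15], [28, 0, 7]].
Row 1: (0)·-1 + (0)·y + (0)·z = 0
Row 2: (60)·-1 + (-8)·y + (15)·z = 0
Row 3: (28)·-1 + (0)·y + (7)·z = 0
Solving gives y = 0, z = 4.
Check: B·(-1, 0, 4) = (-1, 0, 4) = 1·(-1, 0, 4).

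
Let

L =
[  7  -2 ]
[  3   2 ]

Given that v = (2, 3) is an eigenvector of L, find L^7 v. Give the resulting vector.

(32768, 49152)

First find the eigenvalue: Lv = (8, 12) = 4·(2, 3), so λ = 4.
Then L^7 v = λ^7·v = 4^7·(2, 3) = 16384·(2, 3) = (32768, 49152).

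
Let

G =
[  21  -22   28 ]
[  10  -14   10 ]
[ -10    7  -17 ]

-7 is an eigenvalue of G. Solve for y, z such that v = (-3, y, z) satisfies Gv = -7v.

We need (G + 7I)v = 0.
G + 7I = [[28, -22, 28], [10, -7, 10], [-10, 7, -10]].
Row 1: (28)·-3 + (-22)·y + (28)·z = 0
Row 2: (10)·-3 + (-7)·y + (10)·z = 0
Row 3: (-10)·-3 + (7)·y + (-10)·z = 0
Solving gives y = 0, z = 3.
Check: G·(-3, 0, 3) = (21, 0, -21) = -7·(-3, 0, 3).

0, 3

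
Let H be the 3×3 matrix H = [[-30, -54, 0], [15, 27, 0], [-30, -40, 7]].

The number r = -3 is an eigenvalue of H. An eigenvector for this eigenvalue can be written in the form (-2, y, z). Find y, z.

We need (H + 3I)v = 0.
H + 3I = [[-27, -54, 0], [15, 30, 0], [-30, -40, 10]].
Row 1: (-27)·-2 + (-54)·y + (0)·z = 0
Row 2: (15)·-2 + (30)·y + (0)·z = 0
Row 3: (-30)·-2 + (-40)·y + (10)·z = 0
Solving gives y = 1, z = -2.
Check: H·(-2, 1, -2) = (6, -3, 6) = -3·(-2, 1, -2).

1, -2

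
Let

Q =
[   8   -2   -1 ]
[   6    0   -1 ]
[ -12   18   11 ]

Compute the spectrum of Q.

Set up det(μI - Q) = 0.
Expanding along the first row, p(μ) = μ^3 - 19μ^2 + 106μ - 144.
Since p(8) = 0, μ = 8 is a root.
Dividing by (μ - 8) leaves μ^2 - 11μ + 18.
The quadratic factors as (μ - 2)·(μ - 9).
Eigenvalues: 2, 8, 9.

2, 8, 9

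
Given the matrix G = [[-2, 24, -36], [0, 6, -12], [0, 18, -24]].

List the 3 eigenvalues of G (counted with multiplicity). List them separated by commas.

-12, -6, -2

Compute the characteristic polynomial p(t) = det(tI - G).
Expanding along the first row, p(t) = t^3 + 20t^2 + 108t + 144.
Since p(-12) = 0, t = -12 is a root.
Dividing by (t + 12) leaves t^2 + 8t + 12.
The quadratic factors as (t + 6)·(t + 2).
Eigenvalues: -12, -6, -2.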